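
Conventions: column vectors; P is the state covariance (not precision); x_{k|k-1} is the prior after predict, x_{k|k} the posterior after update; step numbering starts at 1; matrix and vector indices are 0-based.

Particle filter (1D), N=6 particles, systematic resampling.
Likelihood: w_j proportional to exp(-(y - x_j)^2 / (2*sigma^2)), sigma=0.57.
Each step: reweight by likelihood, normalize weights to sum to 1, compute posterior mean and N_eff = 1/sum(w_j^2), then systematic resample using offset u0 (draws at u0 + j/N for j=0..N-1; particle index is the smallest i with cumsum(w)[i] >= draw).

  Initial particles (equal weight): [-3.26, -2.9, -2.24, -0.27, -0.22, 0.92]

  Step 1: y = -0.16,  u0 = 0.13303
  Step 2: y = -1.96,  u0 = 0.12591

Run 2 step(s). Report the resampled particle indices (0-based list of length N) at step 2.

step 1: w=[0.0000, 0.0000, 0.0006, 0.4579, 0.4640, 0.0775]  mean=-0.1558  Neff=2.3204  idx=[3, 3, 4, 4, 4, 5]
step 2: w=[0.2323, 0.2323, 0.1784, 0.1784, 0.1784, 0.0001]  mean=-0.2432  Neff=4.9149  idx=[0, 1, 1, 2, 3, 4]

resampled_idx = [0, 1, 1, 2, 3, 4]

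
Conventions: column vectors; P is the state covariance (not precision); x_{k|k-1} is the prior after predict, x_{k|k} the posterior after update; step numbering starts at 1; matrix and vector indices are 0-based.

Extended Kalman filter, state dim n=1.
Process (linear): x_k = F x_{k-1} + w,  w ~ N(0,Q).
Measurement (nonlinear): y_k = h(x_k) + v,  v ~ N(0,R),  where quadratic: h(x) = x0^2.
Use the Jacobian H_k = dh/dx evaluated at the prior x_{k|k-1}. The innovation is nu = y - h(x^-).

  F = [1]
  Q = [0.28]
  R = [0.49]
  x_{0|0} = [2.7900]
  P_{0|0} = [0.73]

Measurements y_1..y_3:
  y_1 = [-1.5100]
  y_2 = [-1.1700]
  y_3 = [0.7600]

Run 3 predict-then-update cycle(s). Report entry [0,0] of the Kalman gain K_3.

K[0,0] = 0.3570

step 1: x^-=[2.7900]  P^-=[1.0100]  H_jac=[5.5800]  S=[31.9378]  K=[0.1765]  nu=[-9.2941]  x^+=[1.1499]  P^+=[0.0155]
step 2: x^-=[1.1499]  P^-=[0.2955]  H_jac=[2.2999]  S=[2.0530]  K=[0.3310]  nu=[-2.4924]  x^+=[0.3249]  P^+=[0.0705]
step 3: x^-=[0.3249]  P^-=[0.3505]  H_jac=[0.6498]  S=[0.6380]  K=[0.3570]  nu=[0.6544]  x^+=[0.5585]  P^+=[0.2692]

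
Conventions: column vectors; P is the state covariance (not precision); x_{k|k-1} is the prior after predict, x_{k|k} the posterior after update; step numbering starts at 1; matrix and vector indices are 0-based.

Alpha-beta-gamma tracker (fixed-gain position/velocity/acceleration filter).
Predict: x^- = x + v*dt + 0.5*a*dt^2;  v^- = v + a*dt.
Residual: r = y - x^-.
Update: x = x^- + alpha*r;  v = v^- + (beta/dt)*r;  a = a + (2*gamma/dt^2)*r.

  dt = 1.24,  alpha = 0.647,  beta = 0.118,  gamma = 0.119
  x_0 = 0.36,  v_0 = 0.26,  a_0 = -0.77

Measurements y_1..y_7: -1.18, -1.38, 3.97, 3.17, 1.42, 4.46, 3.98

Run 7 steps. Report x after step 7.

step 1: x_pred=0.0904  r=-1.2704  x^+=-0.7315  v^+=-0.8157  a^+=-0.9666
step 2: x_pred=-2.4862  r=1.1062  x^+=-1.7705  v^+=-1.9091  a^+=-0.7954
step 3: x_pred=-4.7492  r=8.7192  x^+=0.8921  v^+=-2.0657  a^+=0.5542
step 4: x_pred=-1.2433  r=4.4133  x^+=1.6121  v^+=-0.9585  a^+=1.2373
step 5: x_pred=1.3748  r=0.0452  x^+=1.4041  v^+=0.5801  a^+=1.2443
step 6: x_pred=3.0800  r=1.3800  x^+=3.9728  v^+=2.2543  a^+=1.4579
step 7: x_pred=7.8891  r=-3.9091  x^+=5.3599  v^+=3.6901  a^+=0.8528

x_post = 5.3599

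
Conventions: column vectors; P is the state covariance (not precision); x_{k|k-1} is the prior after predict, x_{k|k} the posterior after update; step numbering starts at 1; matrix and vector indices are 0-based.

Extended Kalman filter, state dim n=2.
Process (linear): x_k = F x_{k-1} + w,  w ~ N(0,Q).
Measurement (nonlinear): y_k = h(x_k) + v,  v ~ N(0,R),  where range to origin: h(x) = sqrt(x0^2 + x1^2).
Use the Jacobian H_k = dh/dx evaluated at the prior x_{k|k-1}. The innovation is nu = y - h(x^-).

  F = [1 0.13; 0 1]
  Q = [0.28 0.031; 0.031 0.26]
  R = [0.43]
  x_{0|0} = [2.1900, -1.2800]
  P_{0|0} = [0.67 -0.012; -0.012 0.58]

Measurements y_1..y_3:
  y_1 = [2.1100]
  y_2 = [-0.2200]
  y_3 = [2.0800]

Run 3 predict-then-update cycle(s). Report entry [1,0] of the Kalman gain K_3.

K[1,0] = -0.6306

step 1: x^-=[2.0236, -1.2800]  P^-=[0.9567 0.0944; 0.0944 0.8400]  H_jac=[0.8451 -0.5346]  S=[1.2680]  K=[0.5978; -0.2912]  nu=[-0.2844]  x^+=[1.8536, -1.1972]  P^+=[0.5035 0.3151; 0.3151 0.7325]
step 2: x^-=[1.6979, -1.1972]  P^-=[0.8778 0.4414; 0.4414 0.9925]  H_jac=[0.8173 -0.5762]  S=[0.9302]  K=[0.4979; -0.2270]  nu=[-2.2975]  x^+=[0.5541, -0.6755]  P^+=[0.6473 0.5465; 0.5465 0.9445]
step 3: x^-=[0.4663, -0.6755]  P^-=[1.0853 0.7003; 0.7003 1.2045]  H_jac=[0.5680 -0.8230]  S=[0.9413]  K=[0.0427; -0.6306]  nu=[1.2592]  x^+=[0.5200, -1.4695]  P^+=[1.0836 0.7256; 0.7256 0.8303]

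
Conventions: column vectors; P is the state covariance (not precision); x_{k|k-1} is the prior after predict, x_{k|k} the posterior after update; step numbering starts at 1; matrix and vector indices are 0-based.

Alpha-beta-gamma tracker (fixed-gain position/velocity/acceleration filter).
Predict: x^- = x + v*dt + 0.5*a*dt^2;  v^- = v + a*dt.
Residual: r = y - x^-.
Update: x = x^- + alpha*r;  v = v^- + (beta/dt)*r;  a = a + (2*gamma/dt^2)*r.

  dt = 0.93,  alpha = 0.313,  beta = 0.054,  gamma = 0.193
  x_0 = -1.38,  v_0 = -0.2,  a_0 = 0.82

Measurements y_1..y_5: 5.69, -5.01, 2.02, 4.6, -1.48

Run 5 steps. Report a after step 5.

step 1: x_pred=-1.2114  r=6.9014  x^+=0.9487  v^+=0.9633  a^+=3.9001
step 2: x_pred=3.5312  r=-8.5412  x^+=0.8578  v^+=4.0944  a^+=0.0882
step 3: x_pred=4.7038  r=-2.6838  x^+=3.8637  v^+=4.0206  a^+=-1.1096
step 4: x_pred=7.1230  r=-2.5230  x^+=6.3333  v^+=2.8422  a^+=-2.2356
step 5: x_pred=8.0098  r=-9.4898  x^+=5.0395  v^+=0.2120  a^+=-6.4708

a_post = -6.4708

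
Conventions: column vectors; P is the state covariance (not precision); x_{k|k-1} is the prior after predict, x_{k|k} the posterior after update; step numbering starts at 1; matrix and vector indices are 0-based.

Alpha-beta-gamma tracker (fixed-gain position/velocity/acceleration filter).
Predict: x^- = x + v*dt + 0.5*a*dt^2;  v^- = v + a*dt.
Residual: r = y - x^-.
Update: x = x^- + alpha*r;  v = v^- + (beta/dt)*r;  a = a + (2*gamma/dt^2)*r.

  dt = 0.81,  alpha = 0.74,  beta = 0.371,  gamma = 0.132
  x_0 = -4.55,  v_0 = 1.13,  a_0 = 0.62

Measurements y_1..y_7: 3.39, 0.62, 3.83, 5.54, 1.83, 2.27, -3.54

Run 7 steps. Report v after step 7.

v_post = -7.0939

step 1: x_pred=-3.4313  r=6.8213  x^+=1.6165  v^+=4.7565  a^+=3.3647
step 2: x_pred=6.5731  r=-5.9531  x^+=2.1678  v^+=4.7553  a^+=0.9694
step 3: x_pred=6.3376  r=-2.5076  x^+=4.4820  v^+=4.3920  a^+=-0.0396
step 4: x_pred=8.0265  r=-2.4865  x^+=6.1865  v^+=3.2210  a^+=-1.0401
step 5: x_pred=8.4543  r=-6.6243  x^+=3.5523  v^+=-0.6556  a^+=-3.7056
step 6: x_pred=1.8057  r=0.4643  x^+=2.1493  v^+=-3.4444  a^+=-3.5188
step 7: x_pred=-1.7951  r=-1.7449  x^+=-3.0863  v^+=-7.0939  a^+=-4.2209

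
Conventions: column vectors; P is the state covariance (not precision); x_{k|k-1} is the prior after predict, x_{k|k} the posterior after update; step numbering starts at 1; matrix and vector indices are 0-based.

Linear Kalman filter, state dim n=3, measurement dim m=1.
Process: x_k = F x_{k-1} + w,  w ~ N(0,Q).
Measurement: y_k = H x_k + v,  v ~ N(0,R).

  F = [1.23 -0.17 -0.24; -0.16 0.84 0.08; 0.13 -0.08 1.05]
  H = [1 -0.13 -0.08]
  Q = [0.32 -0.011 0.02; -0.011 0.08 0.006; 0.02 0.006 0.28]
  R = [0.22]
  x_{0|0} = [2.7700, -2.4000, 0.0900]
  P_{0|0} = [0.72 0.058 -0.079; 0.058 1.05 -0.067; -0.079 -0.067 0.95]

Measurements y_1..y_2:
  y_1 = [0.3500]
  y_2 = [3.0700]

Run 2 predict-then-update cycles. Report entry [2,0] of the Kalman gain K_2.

K[2,0] = -0.3357

step 1: x^-=[3.7935, -2.4520, 0.6466]  P^-=[1.5113 -0.2558 -0.1859; -0.2558 0.8228 -0.0389; -0.1859 -0.0389 1.3347]  S=[1.8491]  K=[0.8433; -0.1945; -0.1555]  nu=[-3.7105]  x^+=[0.6644, -1.7304, 1.2237]  P^+=[0.1962 0.0475 0.0567; 0.0475 0.7529 -0.0948; 0.0567 -0.0948 1.2900]
step 2: x^-=[0.8177, -1.4619, 1.5097]  P^-=[0.6519 -0.1034 -0.1827; -0.1034 0.5976 -0.0265; -0.1827 -0.0265 1.7408]  S=[0.9487]  K=[0.7167; -0.1886; -0.3357]  nu=[2.1830]  x^+=[2.3823, -1.8737, 0.7768]  P^+=[0.1646 0.0249 0.0456; 0.0249 0.5638 -0.0865; 0.0456 -0.0865 1.6339]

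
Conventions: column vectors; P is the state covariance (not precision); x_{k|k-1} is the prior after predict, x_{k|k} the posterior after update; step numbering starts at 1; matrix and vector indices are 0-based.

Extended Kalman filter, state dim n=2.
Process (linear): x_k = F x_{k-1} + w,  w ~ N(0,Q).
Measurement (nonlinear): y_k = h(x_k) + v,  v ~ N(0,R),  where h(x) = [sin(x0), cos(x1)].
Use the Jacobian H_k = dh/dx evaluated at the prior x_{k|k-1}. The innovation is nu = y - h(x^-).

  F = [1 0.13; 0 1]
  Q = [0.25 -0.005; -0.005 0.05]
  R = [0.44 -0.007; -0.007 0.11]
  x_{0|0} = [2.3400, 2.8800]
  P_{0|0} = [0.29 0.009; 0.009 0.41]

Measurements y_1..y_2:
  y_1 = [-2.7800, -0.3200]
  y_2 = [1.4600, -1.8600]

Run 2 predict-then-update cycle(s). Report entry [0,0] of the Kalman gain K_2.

step 1: x^-=[2.7144, 2.8800]  P^-=[0.5493 0.0573; 0.0573 0.4600]  H_jac=[-0.9101 0.0000; 0.0000 -0.2586]  S=[0.8950 0.0065; 0.0065 0.1408]  K=[-0.5580 -0.0796; -0.0522 -0.8427]  nu=[-3.1943, 0.6460]  x^+=[4.4454, 2.5022]  P^+=[0.2691 0.0187; 0.0187 0.3570]
step 2: x^-=[4.7707, 2.5022]  P^-=[0.5301 0.0601; 0.0601 0.4070]  H_jac=[0.0583 0.0000; 0.0000 -0.5967]  S=[0.4418 -0.0091; -0.0091 0.2549]  K=[0.0671 -0.1384; -0.0117 -0.9532]  nu=[2.4583, -1.0575]  x^+=[5.0819, 3.4815]  P^+=[0.5230 0.0263; 0.0263 0.1756]

K[0,0] = 0.0671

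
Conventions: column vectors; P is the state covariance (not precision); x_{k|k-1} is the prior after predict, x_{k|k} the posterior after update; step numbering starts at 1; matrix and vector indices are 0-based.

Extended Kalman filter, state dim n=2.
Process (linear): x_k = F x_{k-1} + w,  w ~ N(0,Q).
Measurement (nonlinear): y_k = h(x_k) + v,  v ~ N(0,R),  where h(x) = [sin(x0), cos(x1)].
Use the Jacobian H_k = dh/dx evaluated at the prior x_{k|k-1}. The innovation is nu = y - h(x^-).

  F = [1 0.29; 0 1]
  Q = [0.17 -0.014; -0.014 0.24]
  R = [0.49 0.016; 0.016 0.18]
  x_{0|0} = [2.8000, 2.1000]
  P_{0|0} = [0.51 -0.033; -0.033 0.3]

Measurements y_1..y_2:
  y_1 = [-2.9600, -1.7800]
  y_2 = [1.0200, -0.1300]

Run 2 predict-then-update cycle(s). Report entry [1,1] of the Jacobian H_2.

step 1: x^-=[3.4090, 2.1000]  P^-=[0.6861 0.0400; 0.0400 0.5400]  H_jac=[-0.9645 0.0000; 0.0000 -0.8632]  S=[1.1282 0.0493; 0.0493 0.5824]  K=[-0.5861 -0.0097; 0.0008 -0.8005]  nu=[-2.6958, -1.2752]  x^+=[5.0013, 3.1186]  P^+=[0.2979 0.0129; 0.0129 0.1669]
step 2: x^-=[5.9057, 3.1186]  P^-=[0.4894 0.0473; 0.0473 0.4069]  H_jac=[0.9296 0.0000; 0.0000 -0.0230]  S=[0.9130 0.0150; 0.0150 0.1802]  K=[0.4991 -0.0475; 0.0491 -0.0560]  nu=[1.3886, 0.8697]  x^+=[6.5575, 3.1381]  P^+=[0.2623 0.0249; 0.0249 0.4042]

H_jac[1,1] = -0.0230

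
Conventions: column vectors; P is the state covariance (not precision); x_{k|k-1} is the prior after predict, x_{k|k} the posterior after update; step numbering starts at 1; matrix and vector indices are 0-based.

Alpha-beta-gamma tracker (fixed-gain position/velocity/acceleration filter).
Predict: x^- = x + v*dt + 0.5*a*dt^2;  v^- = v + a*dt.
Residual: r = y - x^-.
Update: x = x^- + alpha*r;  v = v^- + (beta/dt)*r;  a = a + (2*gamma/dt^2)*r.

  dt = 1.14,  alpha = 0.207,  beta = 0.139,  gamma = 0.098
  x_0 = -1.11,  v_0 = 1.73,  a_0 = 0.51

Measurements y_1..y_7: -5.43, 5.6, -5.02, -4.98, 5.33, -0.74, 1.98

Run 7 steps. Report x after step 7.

x_post = -6.6153

step 1: x_pred=1.1936  r=-6.6236  x^+=-0.1775  v^+=1.5038  a^+=-0.4889
step 2: x_pred=1.2191  r=4.3809  x^+=2.1260  v^+=1.4806  a^+=0.1718
step 3: x_pred=3.9254  r=-8.9454  x^+=2.0737  v^+=0.5857  a^+=-1.1773
step 4: x_pred=1.9763  r=-6.9563  x^+=0.5364  v^+=-1.6047  a^+=-2.2265
step 5: x_pred=-2.7398  r=8.0698  x^+=-1.0693  v^+=-3.1589  a^+=-1.0094
step 6: x_pred=-5.3264  r=4.5864  x^+=-4.3770  v^+=-3.7504  a^+=-0.3177
step 7: x_pred=-8.8590  r=10.8390  x^+=-6.6153  v^+=-2.7910  a^+=1.3170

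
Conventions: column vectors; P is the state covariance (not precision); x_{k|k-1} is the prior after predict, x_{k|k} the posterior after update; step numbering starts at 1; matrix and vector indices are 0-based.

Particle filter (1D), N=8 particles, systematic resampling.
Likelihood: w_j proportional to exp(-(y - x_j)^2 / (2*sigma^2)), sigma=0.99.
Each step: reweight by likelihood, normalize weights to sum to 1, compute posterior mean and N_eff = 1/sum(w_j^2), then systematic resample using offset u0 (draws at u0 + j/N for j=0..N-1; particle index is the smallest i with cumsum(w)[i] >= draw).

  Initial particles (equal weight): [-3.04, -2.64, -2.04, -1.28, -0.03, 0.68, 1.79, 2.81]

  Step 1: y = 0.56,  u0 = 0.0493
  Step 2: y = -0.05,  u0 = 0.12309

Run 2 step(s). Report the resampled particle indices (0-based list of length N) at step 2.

resampled_idx = [1, 1, 2, 3, 3, 4, 5, 7]

step 1: w=[0.0005, 0.0021, 0.0123, 0.0688, 0.3240, 0.3842, 0.1789, 0.0292]  mean=0.5336  Neff=3.4446  idx=[3, 4, 4, 5, 5, 5, 6, 6]
step 2: w=[0.0906, 0.1959, 0.1959, 0.1493, 0.1493, 0.1493, 0.0348, 0.0348]  mean=0.3016  Neff=6.4819  idx=[1, 1, 2, 3, 3, 4, 5, 7]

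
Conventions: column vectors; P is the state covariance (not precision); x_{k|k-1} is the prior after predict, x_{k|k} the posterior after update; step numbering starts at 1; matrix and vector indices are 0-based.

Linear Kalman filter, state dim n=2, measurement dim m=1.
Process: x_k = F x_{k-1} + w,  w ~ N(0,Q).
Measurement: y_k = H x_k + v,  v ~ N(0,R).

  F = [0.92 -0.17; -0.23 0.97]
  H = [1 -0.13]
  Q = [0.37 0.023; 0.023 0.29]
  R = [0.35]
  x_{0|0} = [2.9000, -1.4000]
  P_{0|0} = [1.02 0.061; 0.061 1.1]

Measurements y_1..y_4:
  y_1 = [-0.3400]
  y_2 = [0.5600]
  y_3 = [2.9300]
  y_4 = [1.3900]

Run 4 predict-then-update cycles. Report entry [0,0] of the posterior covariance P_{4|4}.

step 1: x^-=[2.9060, -2.0250]  P^-=[1.2460 -0.3174; -0.3174 1.3517]  S=[1.7014]  K=[0.7566; -0.2898]  nu=[-3.5092]  x^+=[0.2509, -1.0079]  P^+=[0.2721 0.0557; 0.0557 1.2088]
step 2: x^-=[0.4021, -1.0354]  P^-=[0.6178 -0.1820; -0.1820 1.4169]  S=[1.0390]  K=[0.6173; -0.3524]  nu=[0.0233]  x^+=[0.4165, -1.0436]  P^+=[0.2218 0.0441; 0.0441 1.2878]
step 3: x^-=[0.5606, -1.1080]  P^-=[0.5812 -0.1953; -0.1953 1.4938]  S=[1.0072]  K=[0.6022; -0.3867]  nu=[2.2254]  x^+=[1.9008, -1.9685]  P^+=[0.2159 0.0393; 0.0393 1.3432]
step 4: x^-=[2.0834, -2.3467]  P^-=[0.5793 -0.2076; -0.2076 1.5477]  S=[1.0094]  K=[0.6006; -0.4050]  nu=[-0.9984]  x^+=[1.4837, -1.9423]  P^+=[0.2151 0.0379; 0.0379 1.3822]

P_post[0,0] = 0.2151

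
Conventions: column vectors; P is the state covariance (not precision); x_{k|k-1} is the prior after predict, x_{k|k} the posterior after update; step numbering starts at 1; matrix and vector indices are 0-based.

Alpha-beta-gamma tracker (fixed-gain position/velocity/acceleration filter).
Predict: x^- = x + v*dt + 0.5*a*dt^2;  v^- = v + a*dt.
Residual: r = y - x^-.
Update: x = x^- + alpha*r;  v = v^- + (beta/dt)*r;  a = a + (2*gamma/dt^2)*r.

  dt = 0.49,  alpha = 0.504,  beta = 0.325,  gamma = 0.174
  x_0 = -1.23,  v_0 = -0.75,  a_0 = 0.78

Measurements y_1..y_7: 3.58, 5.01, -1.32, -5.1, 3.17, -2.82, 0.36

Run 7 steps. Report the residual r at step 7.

resid = 12.0996

step 1: x_pred=-1.5039  r=5.0839  x^+=1.0584  v^+=3.0041  a^+=8.1485
step 2: x_pred=3.5087  r=1.5013  x^+=4.2653  v^+=7.9927  a^+=10.3246
step 3: x_pred=9.4212  r=-10.7412  x^+=4.0076  v^+=5.9275  a^+=-5.2437
step 4: x_pred=6.2826  r=-11.3826  x^+=0.5458  v^+=-4.1917  a^+=-21.7416
step 5: x_pred=-4.1182  r=7.2882  x^+=-0.4450  v^+=-10.0110  a^+=-11.1781
step 6: x_pred=-6.6923  r=3.8723  x^+=-4.7407  v^+=-12.9199  a^+=-5.5656
step 7: x_pred=-11.7396  r=12.0996  x^+=-5.6414  v^+=-7.6219  a^+=11.9715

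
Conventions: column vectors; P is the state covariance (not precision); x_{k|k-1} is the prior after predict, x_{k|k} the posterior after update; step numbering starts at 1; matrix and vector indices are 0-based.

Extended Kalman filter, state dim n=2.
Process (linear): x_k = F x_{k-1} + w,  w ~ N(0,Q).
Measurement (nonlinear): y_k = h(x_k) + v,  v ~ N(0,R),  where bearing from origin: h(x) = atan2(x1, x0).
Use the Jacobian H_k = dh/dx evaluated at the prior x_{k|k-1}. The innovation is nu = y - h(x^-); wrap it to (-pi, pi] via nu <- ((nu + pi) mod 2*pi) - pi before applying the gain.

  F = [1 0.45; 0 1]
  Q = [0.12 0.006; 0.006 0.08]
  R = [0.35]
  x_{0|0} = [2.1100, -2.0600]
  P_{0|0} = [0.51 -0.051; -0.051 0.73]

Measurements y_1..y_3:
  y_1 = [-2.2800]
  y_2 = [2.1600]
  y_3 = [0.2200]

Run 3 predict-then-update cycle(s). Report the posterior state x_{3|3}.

step 1: x^-=[1.1830, -2.0600]  P^-=[0.7319 0.2835; 0.2835 0.8100]  H_jac=[0.3650 0.2096]  S=[0.5265]  K=[0.6203; 0.5191]  nu=[-1.2305]  x^+=[0.4197, -2.6987]  P^+=[0.5293 0.1140; 0.1140 0.6681]
step 2: x^-=[-0.7947, -2.6987]  P^-=[0.8872 0.4206; 0.4206 0.7481]  H_jac=[0.3410 -0.1004]  S=[0.4319]  K=[0.6026; 0.1581]  nu=[-2.2660]  x^+=[-2.1603, -3.0571]  P^+=[0.7303 0.3795; 0.3795 0.7373]
step 3: x^-=[-3.5360, -3.0571]  P^-=[1.3412 0.7173; 0.7173 0.8173]  H_jac=[0.1399 -0.1618]  S=[0.3652]  K=[0.1960; -0.0874]  nu=[2.6487]  x^+=[-3.0169, -3.2886]  P^+=[1.3271 0.7235; 0.7235 0.8146]

x_post = [-3.0169, -3.2886]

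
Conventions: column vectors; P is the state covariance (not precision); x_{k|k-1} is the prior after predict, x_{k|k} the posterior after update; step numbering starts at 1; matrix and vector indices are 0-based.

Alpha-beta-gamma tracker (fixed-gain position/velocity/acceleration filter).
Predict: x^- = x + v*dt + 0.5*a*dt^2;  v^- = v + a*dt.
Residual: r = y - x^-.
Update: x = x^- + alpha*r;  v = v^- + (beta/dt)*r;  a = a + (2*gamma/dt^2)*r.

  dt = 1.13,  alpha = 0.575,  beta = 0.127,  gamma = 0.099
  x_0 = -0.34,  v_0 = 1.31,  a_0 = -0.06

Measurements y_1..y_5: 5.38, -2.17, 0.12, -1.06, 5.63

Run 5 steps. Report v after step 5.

step 1: x_pred=1.1020  r=4.2780  x^+=3.5618  v^+=1.7230  a^+=0.6034
step 2: x_pred=5.8941  r=-8.0641  x^+=1.2572  v^+=1.4985  a^+=-0.6471
step 3: x_pred=2.5374  r=-2.4174  x^+=1.1474  v^+=0.4956  a^+=-1.0219
step 4: x_pred=1.0550  r=-2.1150  x^+=-0.1611  v^+=-0.8969  a^+=-1.3499
step 5: x_pred=-2.0364  r=7.6664  x^+=2.3718  v^+=-1.5606  a^+=-0.1611

v_post = -1.5606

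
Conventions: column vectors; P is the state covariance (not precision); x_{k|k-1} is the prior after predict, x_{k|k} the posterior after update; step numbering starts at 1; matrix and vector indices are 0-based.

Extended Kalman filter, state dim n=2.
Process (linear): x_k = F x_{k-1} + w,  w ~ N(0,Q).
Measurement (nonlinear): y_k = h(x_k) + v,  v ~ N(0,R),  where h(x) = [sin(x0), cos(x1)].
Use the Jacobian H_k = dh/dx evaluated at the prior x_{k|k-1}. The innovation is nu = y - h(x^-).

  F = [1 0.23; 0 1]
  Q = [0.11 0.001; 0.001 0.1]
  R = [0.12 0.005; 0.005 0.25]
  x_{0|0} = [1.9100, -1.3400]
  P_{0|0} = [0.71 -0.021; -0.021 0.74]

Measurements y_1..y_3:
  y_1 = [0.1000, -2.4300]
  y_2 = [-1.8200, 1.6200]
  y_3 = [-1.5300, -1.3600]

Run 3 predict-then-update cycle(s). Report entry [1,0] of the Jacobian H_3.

H_jac[1,0] = 0.0000

step 1: x^-=[1.6018, -1.3400]  P^-=[0.8495 0.1502; 0.1502 0.8400]  H_jac=[-0.0310 0.0000; 0.0000 0.9735]  S=[0.1208 0.0005; 0.0005 1.0460]  K=[-0.2185 0.1399; -0.0416 0.7818]  nu=[-0.8995, -2.6588]  x^+=[1.4264, -3.3811]  P^+=[0.8233 0.0348; 0.0348 0.2005]
step 2: x^-=[0.6488, -3.3811]  P^-=[0.9599 0.0819; 0.0819 0.3005]  H_jac=[0.7968 0.0000; 0.0000 -0.2372]  S=[0.7295 -0.0105; -0.0105 0.2669]  K=[1.0481 -0.0316; 0.0857 -0.2637]  nu=[-2.4242, 2.5915]  x^+=[-1.9740, -4.2723]  P^+=[0.1576 0.0113; 0.0113 0.2761]
step 3: x^-=[-2.9566, -4.2723]  P^-=[0.2874 0.0758; 0.0758 0.3761]  H_jac=[-0.9829 0.0000; 0.0000 -0.9047]  S=[0.3977 0.0724; 0.0724 0.5579]  K=[-0.7047 -0.0314; -0.0781 -0.5999]  nu=[-1.3461, -0.9340]  x^+=[-1.9787, -3.6069]  P^+=[0.0862 0.0126; 0.0126 0.1662]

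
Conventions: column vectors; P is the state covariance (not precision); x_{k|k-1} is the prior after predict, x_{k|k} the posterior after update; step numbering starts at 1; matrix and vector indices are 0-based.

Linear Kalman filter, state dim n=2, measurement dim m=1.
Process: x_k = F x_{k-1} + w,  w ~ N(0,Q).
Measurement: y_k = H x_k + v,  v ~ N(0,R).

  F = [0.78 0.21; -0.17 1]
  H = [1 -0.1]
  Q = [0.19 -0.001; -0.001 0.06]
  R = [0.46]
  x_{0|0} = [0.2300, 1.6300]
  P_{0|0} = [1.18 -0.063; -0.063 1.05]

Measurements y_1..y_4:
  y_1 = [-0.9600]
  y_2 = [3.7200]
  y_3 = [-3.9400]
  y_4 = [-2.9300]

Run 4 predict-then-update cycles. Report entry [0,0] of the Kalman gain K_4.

step 1: x^-=[0.5217, 1.5909]  P^-=[0.9336 0.0161; 0.0161 1.1655]  S=[1.4020]  K=[0.6647; -0.0716]  nu=[-1.3226]  x^+=[-0.3575, 1.6856]  P^+=[0.3141 0.0829; 0.0829 1.1583]
step 2: x^-=[0.0751, 1.7464]  P^-=[0.4593 0.2623; 0.2623 1.1992]  S=[0.8788]  K=[0.4928; 0.1620]  nu=[3.8195]  x^+=[1.9573, 2.3652]  P^+=[0.2459 0.1921; 0.1921 1.1762]
step 3: x^-=[2.0234, 2.0324]  P^-=[0.4544 0.3564; 0.3564 1.1779]  S=[0.8549]  K=[0.4898; 0.2791]  nu=[-5.7602]  x^+=[-0.7982, 0.4248]  P^+=[0.2493 0.2395; 0.2395 1.1113]
step 4: x^-=[-0.5334, 0.5605]  P^-=[0.4691 0.3776; 0.3776 1.0971]  S=[0.8646]  K=[0.4989; 0.3098]  nu=[-2.3406]  x^+=[-1.7012, -0.1647]  P^+=[0.2539 0.2439; 0.2439 1.0141]

K[0,0] = 0.4989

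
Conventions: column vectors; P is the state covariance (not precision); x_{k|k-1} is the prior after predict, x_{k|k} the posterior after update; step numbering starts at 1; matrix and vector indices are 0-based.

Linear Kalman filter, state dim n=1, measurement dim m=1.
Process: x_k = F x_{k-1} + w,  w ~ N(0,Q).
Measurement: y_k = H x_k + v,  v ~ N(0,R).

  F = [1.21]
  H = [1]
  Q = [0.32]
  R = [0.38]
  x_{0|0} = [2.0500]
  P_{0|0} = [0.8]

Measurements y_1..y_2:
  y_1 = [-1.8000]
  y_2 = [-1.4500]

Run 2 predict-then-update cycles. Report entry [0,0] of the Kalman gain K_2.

step 1: x^-=[2.4805]  P^-=[1.4913]  S=[1.8713]  K=[0.7969]  nu=[-4.2805]  x^+=[-0.9308]  P^+=[0.3028]
step 2: x^-=[-1.1262]  P^-=[0.7634]  S=[1.1434]  K=[0.6677]  nu=[-0.3238]  x^+=[-1.3424]  P^+=[0.2537]

K[0,0] = 0.6677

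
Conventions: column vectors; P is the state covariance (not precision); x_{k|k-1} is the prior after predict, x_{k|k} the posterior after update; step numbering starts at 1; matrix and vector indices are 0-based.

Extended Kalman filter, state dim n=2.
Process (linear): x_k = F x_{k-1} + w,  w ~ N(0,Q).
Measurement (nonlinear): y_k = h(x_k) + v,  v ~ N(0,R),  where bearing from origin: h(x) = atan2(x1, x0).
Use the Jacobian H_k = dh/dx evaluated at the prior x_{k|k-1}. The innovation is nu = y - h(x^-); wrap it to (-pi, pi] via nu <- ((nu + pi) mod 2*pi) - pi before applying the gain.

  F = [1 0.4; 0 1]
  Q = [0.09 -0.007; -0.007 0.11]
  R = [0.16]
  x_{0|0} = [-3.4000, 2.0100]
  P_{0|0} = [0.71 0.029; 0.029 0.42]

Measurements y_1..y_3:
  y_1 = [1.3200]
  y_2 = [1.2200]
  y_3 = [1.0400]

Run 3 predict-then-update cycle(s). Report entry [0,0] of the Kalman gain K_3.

step 1: x^-=[-2.5960, 2.0100]  P^-=[0.8904 0.1900; 0.1900 0.5300]  H_jac=[-0.1865 -0.2408]  S=[0.2388]  K=[-0.8870; -0.6830]  nu=[-1.1627]  x^+=[-1.5646, 2.8041]  P^+=[0.7025 0.0454; 0.0454 0.4186]
step 2: x^-=[-0.4430, 2.8041]  P^-=[0.8958 0.2058; 0.2058 0.5286]  H_jac=[-0.3479 -0.0550]  S=[0.2779]  K=[-1.1622; -0.3622]  nu=[-0.5075]  x^+=[0.1468, 2.9879]  P^+=[0.5204 0.0888; 0.0888 0.4922]
step 3: x^-=[1.3420, 2.9879]  P^-=[0.7602 0.2787; 0.2787 0.6022]  H_jac=[-0.2785 0.1251]  S=[0.2090]  K=[-0.8464; -0.0110]  nu=[-0.1087]  x^+=[1.4340, 2.9891]  P^+=[0.6105 0.2767; 0.2767 0.6021]

K[0,0] = -0.8464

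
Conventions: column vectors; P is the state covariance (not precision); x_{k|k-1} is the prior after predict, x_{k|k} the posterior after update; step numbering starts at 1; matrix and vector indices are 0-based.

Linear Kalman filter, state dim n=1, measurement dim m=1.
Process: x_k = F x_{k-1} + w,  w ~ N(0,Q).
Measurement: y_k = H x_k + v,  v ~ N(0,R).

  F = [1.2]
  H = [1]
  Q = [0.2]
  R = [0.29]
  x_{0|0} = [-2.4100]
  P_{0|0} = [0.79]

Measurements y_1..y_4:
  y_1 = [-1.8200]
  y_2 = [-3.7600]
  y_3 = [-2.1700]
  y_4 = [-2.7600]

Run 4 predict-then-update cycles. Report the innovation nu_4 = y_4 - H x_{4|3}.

innov = [0.6564]

step 1: x^-=[-2.8920]  P^-=[1.3376]  S=[1.6276]  K=[0.8218]  nu=[1.0720]  x^+=[-2.0110]  P^+=[0.2383]
step 2: x^-=[-2.4132]  P^-=[0.5432]  S=[0.8332]  K=[0.6519]  nu=[-1.3468]  x^+=[-3.2912]  P^+=[0.1891]
step 3: x^-=[-3.9495]  P^-=[0.4723]  S=[0.7623]  K=[0.6195]  nu=[1.7795]  x^+=[-2.8470]  P^+=[0.1797]
step 4: x^-=[-3.4164]  P^-=[0.4587]  S=[0.7487]  K=[0.6127]  nu=[0.6564]  x^+=[-3.0142]  P^+=[0.1777]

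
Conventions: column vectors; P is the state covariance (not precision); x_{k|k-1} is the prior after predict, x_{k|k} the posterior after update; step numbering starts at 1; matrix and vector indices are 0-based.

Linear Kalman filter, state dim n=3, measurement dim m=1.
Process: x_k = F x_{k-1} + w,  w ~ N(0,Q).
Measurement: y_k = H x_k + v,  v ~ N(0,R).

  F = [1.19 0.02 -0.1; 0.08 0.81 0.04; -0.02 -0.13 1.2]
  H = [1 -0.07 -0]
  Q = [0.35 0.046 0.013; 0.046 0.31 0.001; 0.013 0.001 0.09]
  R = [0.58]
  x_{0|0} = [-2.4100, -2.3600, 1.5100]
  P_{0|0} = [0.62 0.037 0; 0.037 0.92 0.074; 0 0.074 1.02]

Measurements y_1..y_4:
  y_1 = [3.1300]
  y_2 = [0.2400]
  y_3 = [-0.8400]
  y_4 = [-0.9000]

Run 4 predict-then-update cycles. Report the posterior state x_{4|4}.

x_post = [-0.9258, -0.7573, 4.3030]

step 1: x^-=[-3.0661, -2.0440, 2.1670]  P^-=[1.2400 0.1456 -0.1295; 0.1456 0.9288 0.0227; -0.1295 0.0227 1.5517]  S=[1.8042]  K=[0.6817; 0.0447; -0.0727]  nu=[6.0530]  x^+=[1.0600, -1.7735, 1.7270]  P^+=[0.4017 0.0907 -0.0402; 0.0907 0.9252 0.0285; -0.0402 0.0285 1.5422]
step 2: x^-=[1.0532, -1.2827, 2.2818]  P^-=[0.9484 0.1767 -0.2545; 0.1767 0.9354 -0.0017; -0.2545 -0.0017 2.3200]  S=[1.5082]  K=[0.6206; 0.0738; -0.1686]  nu=[-0.9030]  x^+=[0.4928, -1.3493, 2.4341]  P^+=[0.3675 0.1077 -0.0966; 0.1077 0.9272 0.0170; -0.0966 0.0170 2.2771]
step 3: x^-=[0.3160, -0.9561, 3.0865]  P^-=[0.9216 0.1857 -0.4256; 0.1857 0.9388 0.0165; -0.4256 0.0165 3.3848]  S=[1.4802]  K=[0.6138; 0.0810; -0.2883]  nu=[-1.2229]  x^+=[-0.4347, -1.0552, 3.4391]  P^+=[0.3639 0.1120 -0.1637; 0.1120 0.9291 0.0511; -0.1637 0.0511 3.2617]
step 4: x^-=[-0.8823, -0.7520, 4.2728]  P^-=[0.9423 0.1802 -0.6390; 0.1802 0.9439 0.0900; -0.6390 0.0900 4.7952]  S=[1.5017]  K=[0.6191; 0.0760; -0.4297]  nu=[-0.0704]  x^+=[-0.9258, -0.7573, 4.3030]  P^+=[0.3667 0.1096 -0.2395; 0.1096 0.9352 0.1390; -0.2395 0.1390 4.5179]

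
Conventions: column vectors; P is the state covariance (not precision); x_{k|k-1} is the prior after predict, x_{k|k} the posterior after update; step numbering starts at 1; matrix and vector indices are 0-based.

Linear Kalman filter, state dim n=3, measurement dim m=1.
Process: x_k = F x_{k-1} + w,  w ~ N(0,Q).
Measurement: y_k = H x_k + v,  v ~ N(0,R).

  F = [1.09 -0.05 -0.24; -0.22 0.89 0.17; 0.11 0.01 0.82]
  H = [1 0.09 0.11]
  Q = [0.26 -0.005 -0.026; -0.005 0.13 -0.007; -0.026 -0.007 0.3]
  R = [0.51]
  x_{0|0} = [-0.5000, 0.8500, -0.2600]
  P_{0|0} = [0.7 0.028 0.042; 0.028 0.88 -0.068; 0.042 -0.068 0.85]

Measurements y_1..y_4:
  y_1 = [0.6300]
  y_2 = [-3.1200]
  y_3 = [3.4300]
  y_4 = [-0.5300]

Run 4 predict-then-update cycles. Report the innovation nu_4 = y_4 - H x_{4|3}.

innov = [-2.0144]

step 1: x^-=[-0.5251, 0.8223, -0.2597]  P^-=[1.1162 -0.1941 -0.0703; -0.1941 0.8508 0.0485; -0.0703 0.0485 0.8866]  S=[1.5944]  K=[0.6843; -0.0704; 0.0198]  nu=[1.1097]  x^+=[0.2342, 0.7442, -0.2377]  P^+=[0.3696 -0.1173 -0.0919; -0.1173 0.8429 0.0508; -0.0919 0.0508 0.8860]
step 2: x^-=[0.2751, 0.5704, -0.1617]  P^-=[0.8144 -0.3156 -0.2390; -0.3156 0.9094 0.1558; -0.2390 0.1558 0.8843]  S=[1.2362]  K=[0.6146; -0.1752; -0.1033]  nu=[-3.4287]  x^+=[-1.8320, 1.1712, 0.1926]  P^+=[0.3475 -0.1825 -0.1605; -0.1825 0.8714 0.1334; -0.1605 0.1334 0.8711]
step 3: x^-=[-2.1017, 1.4781, -0.0319]  P^-=[0.8323 -0.4095 -0.3022; -0.4095 0.9861 0.2199; -0.3022 0.2199 0.8628]  S=[1.2249]  K=[0.6223; -0.2421; -0.1531]  nu=[5.4022]  x^+=[1.2599, 0.1700, -0.8589]  P^+=[0.3580 -0.2250 -0.1855; -0.2250 0.9143 0.1745; -0.1855 0.1745 0.8341]
step 4: x^-=[1.5709, -0.2719, -0.5640]  P^-=[0.8615 -0.4692 -0.3174; -0.4692 1.0504 0.2449; -0.3174 0.2449 0.8342]  S=[1.2406]  K=[0.6322; -0.2803; -0.1641]  nu=[-2.0144]  x^+=[0.2974, 0.2928, -0.2334]  P^+=[0.3656 -0.2494 -0.1887; -0.2494 0.9529 0.1878; -0.1887 0.1878 0.8008]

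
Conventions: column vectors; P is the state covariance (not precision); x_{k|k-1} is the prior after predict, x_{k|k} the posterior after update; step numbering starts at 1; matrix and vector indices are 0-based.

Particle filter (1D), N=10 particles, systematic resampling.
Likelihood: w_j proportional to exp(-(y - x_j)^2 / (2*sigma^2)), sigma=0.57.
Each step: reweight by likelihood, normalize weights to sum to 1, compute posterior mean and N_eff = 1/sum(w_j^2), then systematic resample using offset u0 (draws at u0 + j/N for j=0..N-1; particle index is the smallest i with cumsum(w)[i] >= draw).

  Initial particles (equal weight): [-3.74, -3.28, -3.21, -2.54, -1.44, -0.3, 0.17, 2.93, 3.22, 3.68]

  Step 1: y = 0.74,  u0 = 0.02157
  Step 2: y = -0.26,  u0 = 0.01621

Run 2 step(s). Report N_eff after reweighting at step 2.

step 1: w=[0.0000, 0.0000, 0.0000, 0.0000, 0.0008, 0.2374, 0.7608, 0.0008, 0.0001, 0.0000]  mean=0.0595  Neff=1.5742  idx=[5, 5, 5, 6, 6, 6, 6, 6, 6, 6]
step 2: w=[0.1208, 0.1208, 0.1208, 0.0911, 0.0911, 0.0911, 0.0911, 0.0911, 0.0911, 0.0911]  mean=-0.0003  Neff=9.8183  idx=[0, 0, 1, 2, 3, 4, 5, 6, 7, 9]

N_eff = 9.8183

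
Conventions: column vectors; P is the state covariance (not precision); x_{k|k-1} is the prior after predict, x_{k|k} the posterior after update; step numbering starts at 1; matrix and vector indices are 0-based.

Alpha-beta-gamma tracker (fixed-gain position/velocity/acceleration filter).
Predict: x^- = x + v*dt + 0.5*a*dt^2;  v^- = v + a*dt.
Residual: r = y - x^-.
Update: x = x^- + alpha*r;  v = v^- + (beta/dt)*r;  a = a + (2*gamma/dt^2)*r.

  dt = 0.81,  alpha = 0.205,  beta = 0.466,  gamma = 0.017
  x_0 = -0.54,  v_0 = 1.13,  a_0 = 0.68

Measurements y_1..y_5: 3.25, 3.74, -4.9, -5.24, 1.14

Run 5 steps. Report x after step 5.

x_post = -3.5106

step 1: x_pred=0.5984  r=2.6516  x^+=1.1420  v^+=3.2063  a^+=0.8174
step 2: x_pred=4.0072  r=-0.2672  x^+=3.9524  v^+=3.7147  a^+=0.8036
step 3: x_pred=7.2249  r=-12.1249  x^+=4.7393  v^+=-2.6100  a^+=0.1752
step 4: x_pred=2.6827  r=-7.9227  x^+=1.0585  v^+=-7.0261  a^+=-0.2353
step 5: x_pred=-4.7098  r=5.8498  x^+=-3.5106  v^+=-3.8513  a^+=0.0678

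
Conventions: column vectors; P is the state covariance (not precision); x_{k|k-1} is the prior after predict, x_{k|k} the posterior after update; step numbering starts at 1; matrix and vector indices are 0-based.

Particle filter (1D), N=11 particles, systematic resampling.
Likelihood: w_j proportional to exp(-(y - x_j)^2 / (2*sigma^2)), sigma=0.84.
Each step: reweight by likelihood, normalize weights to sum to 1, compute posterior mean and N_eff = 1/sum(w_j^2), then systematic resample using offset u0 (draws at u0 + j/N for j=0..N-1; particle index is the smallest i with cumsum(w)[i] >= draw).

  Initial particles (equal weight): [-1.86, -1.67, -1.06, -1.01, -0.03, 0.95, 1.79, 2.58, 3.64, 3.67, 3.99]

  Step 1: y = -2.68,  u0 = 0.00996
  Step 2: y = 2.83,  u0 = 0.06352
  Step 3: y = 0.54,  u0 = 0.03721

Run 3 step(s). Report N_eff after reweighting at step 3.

N_eff = 10.9665

step 1: w=[0.4411, 0.3448, 0.1106, 0.0985, 0.0049, 0.0001, 0.0000, 0.0000, 0.0000, 0.0000, 0.0000]  mean=-1.6132  Neff=2.9810  idx=[0, 0, 0, 0, 0, 1, 1, 1, 1, 2, 3]
step 2: w=[0.0031, 0.0031, 0.0031, 0.0031, 0.0031, 0.0108, 0.0108, 0.0108, 0.0108, 0.4065, 0.5346]  mean=-1.0722  Neff=2.2148  idx=[9, 9, 9, 9, 9, 10, 10, 10, 10, 10, 10]
step 3: w=[0.0854, 0.0854, 0.0854, 0.0854, 0.0854, 0.0955, 0.0955, 0.0955, 0.0955, 0.0955, 0.0955]  mean=-1.0314  Neff=10.9665  idx=[0, 1, 2, 3, 4, 5, 6, 7, 8, 9, 10]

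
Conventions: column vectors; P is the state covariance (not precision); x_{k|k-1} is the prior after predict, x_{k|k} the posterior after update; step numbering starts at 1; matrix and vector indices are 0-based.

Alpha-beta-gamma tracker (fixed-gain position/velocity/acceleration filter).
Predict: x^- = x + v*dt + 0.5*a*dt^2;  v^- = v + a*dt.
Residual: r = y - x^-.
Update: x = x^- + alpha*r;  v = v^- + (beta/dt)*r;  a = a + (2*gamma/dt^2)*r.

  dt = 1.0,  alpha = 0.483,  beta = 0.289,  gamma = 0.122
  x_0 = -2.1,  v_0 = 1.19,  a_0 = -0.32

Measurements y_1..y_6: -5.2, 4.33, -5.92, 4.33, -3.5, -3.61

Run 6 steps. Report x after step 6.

x_post = -2.2663

step 1: x_pred=-1.0700  r=-4.1300  x^+=-3.0648  v^+=-0.3236  a^+=-1.3277
step 2: x_pred=-4.0522  r=8.3822  x^+=-0.0036  v^+=0.7712  a^+=0.7175
step 3: x_pred=1.1263  r=-7.0463  x^+=-2.2770  v^+=-0.5477  a^+=-1.0018
step 4: x_pred=-3.3256  r=7.6556  x^+=0.3721  v^+=0.6630  a^+=0.8662
step 5: x_pred=1.4682  r=-4.9682  x^+=-0.9314  v^+=0.0934  a^+=-0.3460
step 6: x_pred=-1.0110  r=-2.5990  x^+=-2.2663  v^+=-1.0037  a^+=-0.9802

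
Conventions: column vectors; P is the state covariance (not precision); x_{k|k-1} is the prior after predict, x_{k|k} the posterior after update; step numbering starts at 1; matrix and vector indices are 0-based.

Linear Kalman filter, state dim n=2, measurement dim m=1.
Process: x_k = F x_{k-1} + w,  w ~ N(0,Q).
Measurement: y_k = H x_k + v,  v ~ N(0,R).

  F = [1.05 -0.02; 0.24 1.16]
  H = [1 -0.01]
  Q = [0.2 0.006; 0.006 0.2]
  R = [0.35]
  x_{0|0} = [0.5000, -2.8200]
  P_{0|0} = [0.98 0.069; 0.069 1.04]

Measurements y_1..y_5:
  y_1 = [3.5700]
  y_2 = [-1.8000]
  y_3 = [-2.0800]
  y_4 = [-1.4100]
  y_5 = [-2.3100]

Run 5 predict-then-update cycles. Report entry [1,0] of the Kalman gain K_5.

K[1,0] = -0.0997

step 1: x^-=[0.5814, -3.1512]  P^-=[1.2780 0.3125; 0.3125 1.6943]  S=[1.6219]  K=[0.7860; 0.1823]  nu=[2.9571]  x^+=[2.9057, -2.6123]  P^+=[0.2759 0.0802; 0.0802 1.6404]
step 2: x^-=[3.1033, -2.3328]  P^-=[0.5015 0.1348; 0.1348 2.4679]  S=[0.8490]  K=[0.5891; 0.1297]  nu=[-4.9266]  x^+=[0.2012, -2.9716]  P^+=[0.2069 0.0699; 0.0699 2.4536]
step 3: x^-=[0.2707, -3.3988]  P^-=[0.4261 0.0860; 0.0860 3.5524]  S=[0.7748]  K=[0.5489; 0.0652]  nu=[-2.3847]  x^+=[-1.0382, -3.5542]  P^+=[0.1927 0.0583; 0.0583 3.5491]
step 4: x^-=[-1.0191, -4.3721]  P^-=[0.4114 0.0430; 0.0430 5.0193]  S=[0.7611]  K=[0.5400; -0.0095]  nu=[-0.4346]  x^+=[-1.2538, -4.3680]  P^+=[0.1895 0.0469; 0.0469 5.0192]
step 5: x^-=[-1.2291, -5.3677]  P^-=[0.4089 -0.0058; -0.0058 6.9909]  S=[0.7598]  K=[0.5383; -0.0997]  nu=[-1.1346]  x^+=[-1.8399, -5.2546]  P^+=[0.1888 0.0349; 0.0349 6.9833]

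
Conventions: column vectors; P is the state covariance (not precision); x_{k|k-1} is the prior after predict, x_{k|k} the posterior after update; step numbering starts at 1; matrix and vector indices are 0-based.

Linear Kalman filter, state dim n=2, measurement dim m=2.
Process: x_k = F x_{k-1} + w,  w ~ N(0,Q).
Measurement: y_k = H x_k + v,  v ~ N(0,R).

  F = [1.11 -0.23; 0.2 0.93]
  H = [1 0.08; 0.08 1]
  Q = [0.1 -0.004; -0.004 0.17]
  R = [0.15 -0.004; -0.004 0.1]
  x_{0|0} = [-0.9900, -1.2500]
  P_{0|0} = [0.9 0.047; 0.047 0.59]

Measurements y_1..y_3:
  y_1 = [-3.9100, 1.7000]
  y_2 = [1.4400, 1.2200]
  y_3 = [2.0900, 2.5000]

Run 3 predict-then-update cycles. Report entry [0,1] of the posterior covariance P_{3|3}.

step 1: x^-=[-0.8114, -1.3605]  P^-=[1.2161 0.1160; 0.1160 0.7338]  S=[1.3894 0.2687; 0.2687 0.8601]  K=[0.8877 -0.0294; -0.0440 0.8777]  nu=[-2.9898, 3.1254]  x^+=[-3.5571, 1.5141]  P^+=[0.1346 -0.0173; -0.0173 0.0893]
step 2: x^-=[-4.2966, 0.6967]  P^-=[0.2794 -0.0102; -0.0102 0.2462]  S=[0.4294 0.0277; 0.0277 0.3464]  K=[0.6500 -0.0171; -0.0239 0.7104]  nu=[5.6809, 0.8670]  x^+=[-0.6189, 1.1770]  P^+=[0.0985 -0.0122; -0.0122 0.0721]
step 3: x^-=[-0.9577, 0.9708]  P^-=[0.2315 -0.0096; -0.0096 0.2318]  S=[0.3814 0.0234; 0.0234 0.3317]  K=[0.6058 -0.0158; -0.0193 0.6978]  nu=[2.9700, 1.6058]  x^+=[0.8162, 2.0338]  P^+=[0.0918 -0.0114; -0.0114 0.0708]

P_post[0,1] = -0.0114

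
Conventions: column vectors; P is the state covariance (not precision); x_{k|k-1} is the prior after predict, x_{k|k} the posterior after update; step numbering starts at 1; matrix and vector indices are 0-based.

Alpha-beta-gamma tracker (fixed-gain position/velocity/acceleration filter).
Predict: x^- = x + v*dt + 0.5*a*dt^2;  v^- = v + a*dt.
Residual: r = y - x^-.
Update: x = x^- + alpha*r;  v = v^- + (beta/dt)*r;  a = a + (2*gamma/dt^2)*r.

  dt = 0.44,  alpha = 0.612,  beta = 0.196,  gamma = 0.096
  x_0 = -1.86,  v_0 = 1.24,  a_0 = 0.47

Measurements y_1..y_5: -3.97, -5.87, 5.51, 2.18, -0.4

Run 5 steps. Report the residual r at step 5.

resid = -4.8922

step 1: x_pred=-1.2689  r=-2.7011  x^+=-2.9220  v^+=0.2436  a^+=-2.2088
step 2: x_pred=-3.0286  r=-2.8414  x^+=-4.7675  v^+=-1.9940  a^+=-5.0267
step 3: x_pred=-6.1315  r=11.6415  x^+=0.9931  v^+=0.9800  a^+=6.5186
step 4: x_pred=2.0553  r=0.1247  x^+=2.1316  v^+=3.9037  a^+=6.6422
step 5: x_pred=4.4922  r=-4.8922  x^+=1.4982  v^+=4.6471  a^+=1.7904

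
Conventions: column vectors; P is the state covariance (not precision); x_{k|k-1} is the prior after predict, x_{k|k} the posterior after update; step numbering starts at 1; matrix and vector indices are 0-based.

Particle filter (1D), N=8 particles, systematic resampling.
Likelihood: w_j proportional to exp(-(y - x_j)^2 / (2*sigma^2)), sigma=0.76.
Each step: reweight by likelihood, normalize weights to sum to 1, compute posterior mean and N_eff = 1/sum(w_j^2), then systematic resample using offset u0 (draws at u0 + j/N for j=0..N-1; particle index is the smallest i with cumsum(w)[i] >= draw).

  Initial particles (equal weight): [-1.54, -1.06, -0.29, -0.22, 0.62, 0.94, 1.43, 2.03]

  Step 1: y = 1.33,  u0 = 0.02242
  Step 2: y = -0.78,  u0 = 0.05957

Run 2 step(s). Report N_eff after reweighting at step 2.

step 1: w=[0.0002, 0.0021, 0.0303, 0.0367, 0.1898, 0.2575, 0.2912, 0.1922]  mean=1.1468  Neff=4.4185  idx=[2, 4, 5, 5, 6, 6, 6, 7]
step 2: w=[0.6798, 0.1534, 0.0646, 0.0646, 0.0122, 0.0122, 0.0122, 0.0009]  mean=0.0736  Neff=2.0223  idx=[0, 0, 0, 0, 0, 1, 1, 3]

N_eff = 2.0223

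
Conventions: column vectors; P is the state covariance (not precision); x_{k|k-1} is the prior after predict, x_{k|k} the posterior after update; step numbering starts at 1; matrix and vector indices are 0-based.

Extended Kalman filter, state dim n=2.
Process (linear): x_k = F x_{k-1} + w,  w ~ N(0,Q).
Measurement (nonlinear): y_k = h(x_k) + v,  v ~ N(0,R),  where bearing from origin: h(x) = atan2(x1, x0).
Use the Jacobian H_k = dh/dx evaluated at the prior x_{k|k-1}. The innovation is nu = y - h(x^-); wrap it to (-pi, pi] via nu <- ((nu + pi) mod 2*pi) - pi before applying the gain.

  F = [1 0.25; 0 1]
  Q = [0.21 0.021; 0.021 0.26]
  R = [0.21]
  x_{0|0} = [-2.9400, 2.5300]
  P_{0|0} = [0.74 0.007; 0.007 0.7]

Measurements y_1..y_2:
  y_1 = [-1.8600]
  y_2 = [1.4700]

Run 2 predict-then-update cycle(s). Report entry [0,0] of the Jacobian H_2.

step 1: x^-=[-2.3075, 2.5300]  P^-=[0.9972 0.2030; 0.2030 0.9600]  H_jac=[-0.2158 -0.1968]  S=[0.3108]  K=[-0.8207; -0.7487]  nu=[2.1130]  x^+=[-4.0417, 0.9481]  P^+=[0.7879 0.0120; 0.0120 0.7858]
step 2: x^-=[-3.8047, 0.9481]  P^-=[1.0530 0.2294; 0.2294 1.0458]  H_jac=[-0.0617 -0.2475]  S=[0.2850]  K=[-0.4270; -0.9575]  nu=[-1.4274]  x^+=[-3.1952, 2.3148]  P^+=[1.0010 0.1129; 0.1129 0.7844]

H_jac[0,0] = -0.0617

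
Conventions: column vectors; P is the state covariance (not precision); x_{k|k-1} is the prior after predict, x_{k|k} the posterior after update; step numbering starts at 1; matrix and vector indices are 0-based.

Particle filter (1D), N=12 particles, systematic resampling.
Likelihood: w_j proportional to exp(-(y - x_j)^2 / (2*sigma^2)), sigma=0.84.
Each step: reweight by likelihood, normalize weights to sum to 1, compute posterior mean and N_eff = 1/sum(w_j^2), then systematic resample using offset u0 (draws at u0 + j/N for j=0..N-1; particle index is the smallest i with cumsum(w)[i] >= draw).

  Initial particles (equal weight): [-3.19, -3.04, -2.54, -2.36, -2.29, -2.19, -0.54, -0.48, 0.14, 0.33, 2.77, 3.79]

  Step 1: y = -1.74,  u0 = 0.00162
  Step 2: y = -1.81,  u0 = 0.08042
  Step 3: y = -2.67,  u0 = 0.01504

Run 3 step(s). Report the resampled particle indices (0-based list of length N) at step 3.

resampled_idx = [0, 1, 1, 2, 3, 4, 5, 6, 7, 8, 9, 10]

step 1: w=[0.0511, 0.0684, 0.1440, 0.1726, 0.1829, 0.1963, 0.0817, 0.0736, 0.0185, 0.0109, 0.0000, 0.0000]  mean=-2.0661  Neff=7.0243  idx=[0, 1, 2, 2, 3, 3, 4, 4, 5, 5, 6, 7]
step 2: w=[0.0337, 0.0445, 0.0891, 0.0891, 0.1049, 0.1049, 0.1104, 0.1104, 0.1173, 0.1173, 0.0414, 0.0371]  mean=-2.2498  Neff=10.4206  idx=[2, 2, 3, 4, 5, 6, 7, 7, 8, 9, 9, 11]
step 3: w=[0.0976, 0.0976, 0.0976, 0.0923, 0.0923, 0.0892, 0.0892, 0.0892, 0.0839, 0.0839, 0.0839, 0.0033]  mean=-2.3450  Neff=11.0358  idx=[0, 1, 1, 2, 3, 4, 5, 6, 7, 8, 9, 10]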